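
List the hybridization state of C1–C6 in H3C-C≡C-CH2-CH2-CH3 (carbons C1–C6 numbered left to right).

C1 sp3, C2 sp, C3 sp, C4 sp3, C5 sp3, C6 sp3

C1: 4 σ bonds — 4 electron domains, sp3.
C2: 2 σ bonds, plus two π bonds — 2 electron domains, sp.
C3 (2 σ bonds, plus two π bonds) has steric number 2: sp.
C4 has 4 σ bonds: steric number 4 → sp3.
C5: 4 σ bonds — 4 electron domains, sp3.
C6: 4 σ bonds; 4 regions of electron density → sp3.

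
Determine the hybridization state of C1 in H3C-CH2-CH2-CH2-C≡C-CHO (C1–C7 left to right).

C1: 4 σ bonds — 4 electron domains, sp3.

sp³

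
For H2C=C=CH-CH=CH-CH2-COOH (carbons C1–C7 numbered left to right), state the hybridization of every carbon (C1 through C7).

C1 — 3 σ bonds, plus one π bond. Steric number 3, so sp2.
C2 has 2 σ bonds, plus two π bonds: steric number 2 → sp.
C3 carries 3 σ bonds, plus one π bond, giving a steric number of 3, so it is sp2.
C4: 3 σ bonds, plus one π bond — 3 electron domains, sp2.
C5 (3 σ bonds, plus one π bond) has steric number 3: sp2.
C6: 4 σ bonds; 4 regions of electron density → sp3.
C7 — 3 σ bonds, plus one π bond. Steric number 3, so sp2.

C1 sp2, C2 sp, C3 sp2, C4 sp2, C5 sp2, C6 sp3, C7 sp2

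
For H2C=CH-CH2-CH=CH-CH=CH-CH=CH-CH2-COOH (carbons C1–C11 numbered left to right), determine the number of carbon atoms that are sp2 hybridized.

C1: sp2 ✓
C2: sp2 ✓
C3: sp3
C4: sp2 ✓
C5: sp2 ✓
C6: sp2 ✓
C7: sp2 ✓
C8: sp2 ✓
C9: sp2 ✓
C10: sp3
C11: sp2 ✓
C1, C2, C4, C5, C6, C7, C8, C9, C11 → 9 sp2 carbons.

9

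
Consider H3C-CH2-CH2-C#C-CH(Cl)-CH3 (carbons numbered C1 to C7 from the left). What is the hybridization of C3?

C3 is sp3: 4 σ bonds, 4 electron-density regions.

sp^3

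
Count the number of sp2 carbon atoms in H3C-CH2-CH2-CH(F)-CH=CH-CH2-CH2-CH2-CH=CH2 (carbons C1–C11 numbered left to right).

C1: sp3
C2: sp3
C3: sp3
C4: sp3
C5: sp2 ✓
C6: sp2 ✓
C7: sp3
C8: sp3
C9: sp3
C10: sp2 ✓
C11: sp2 ✓
C5, C6, C10, C11 → 4 sp2 carbons.

4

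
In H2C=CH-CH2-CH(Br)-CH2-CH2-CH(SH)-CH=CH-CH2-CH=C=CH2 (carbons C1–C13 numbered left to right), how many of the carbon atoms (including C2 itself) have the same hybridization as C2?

C2 is sp2 (one π bond).
C1: sp2 ✓
C2: sp2 ✓
C3: sp3
C4: sp3
C5: sp3
C6: sp3
C7: sp3
C8: sp2 ✓
C9: sp2 ✓
C10: sp3
C11: sp2 ✓
C12: sp
C13: sp2 ✓
6 carbons are sp2.

6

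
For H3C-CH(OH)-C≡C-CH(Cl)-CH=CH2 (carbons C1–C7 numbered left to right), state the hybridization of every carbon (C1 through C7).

C1 is sp3: 4 σ bonds, 4 electron-density regions.
C2 has 4 σ bonds: steric number 4 → sp3.
C3 carries 2 σ bonds, plus two π bonds, giving a steric number of 2, so it is sp.
C4: 2 σ bonds, plus two π bonds; 2 regions of electron density → sp.
C5 — 4 σ bonds. Steric number 4, so sp3.
C6 carries 3 σ bonds, plus one π bond, giving a steric number of 3, so it is sp2.
C7 has 3 σ bonds, plus one π bond: steric number 3 → sp2.

C1 sp3, C2 sp3, C3 sp, C4 sp, C5 sp3, C6 sp2, C7 sp2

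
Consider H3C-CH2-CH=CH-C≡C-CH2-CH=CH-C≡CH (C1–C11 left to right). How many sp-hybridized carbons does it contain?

4

C1: sp3
C2: sp3
C3: sp2
C4: sp2
C5: sp ✓
C6: sp ✓
C7: sp3
C8: sp2
C9: sp2
C10: sp ✓
C11: sp ✓
C5, C6, C10, C11 → 4 sp carbons.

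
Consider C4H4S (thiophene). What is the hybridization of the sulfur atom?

sp2

Analogous to furan: one S lone pair in the aromatic π system, S is sp2.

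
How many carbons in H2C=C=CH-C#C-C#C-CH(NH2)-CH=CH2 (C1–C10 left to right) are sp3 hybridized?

1

C1: sp2
C2: sp
C3: sp2
C4: sp
C5: sp
C6: sp
C7: sp
C8: sp3 ✓
C9: sp2
C10: sp2
C8 → 1 sp3 carbon.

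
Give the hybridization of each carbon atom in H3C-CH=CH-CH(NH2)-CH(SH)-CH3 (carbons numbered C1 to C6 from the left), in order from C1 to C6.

C1 has 4 σ bonds: steric number 4 → sp3.
C2 is sp2: 3 σ bonds, plus one π bond, 3 electron-density regions.
C3 has 3 σ bonds, plus one π bond: steric number 3 → sp2.
C4 carries 4 σ bonds, giving a steric number of 4, so it is sp3.
C5 has 4 σ bonds: steric number 4 → sp3.
C6 — 4 σ bonds. Steric number 4, so sp3.

C1 sp3, C2 sp2, C3 sp2, C4 sp3, C5 sp3, C6 sp3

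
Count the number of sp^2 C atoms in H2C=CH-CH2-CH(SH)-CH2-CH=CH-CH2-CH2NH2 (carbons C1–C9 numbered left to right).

4

C1: sp2 ✓
C2: sp2 ✓
C3: sp3
C4: sp3
C5: sp3
C6: sp2 ✓
C7: sp2 ✓
C8: sp3
C9: sp3
C1, C2, C6, C7 → 4 sp2 carbons.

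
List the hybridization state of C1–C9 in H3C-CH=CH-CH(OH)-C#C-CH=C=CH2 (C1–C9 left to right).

C1 carries 4 σ bonds, giving a steric number of 4, so it is sp3.
C2: 3 σ bonds, plus one π bond — 3 electron domains, sp2.
C3: 3 σ bonds, plus one π bond — 3 electron domains, sp2.
C4 (4 σ bonds) has steric number 4: sp3.
C5 — 2 σ bonds, plus two π bonds. Steric number 2, so sp.
C6: 2 σ bonds, plus two π bonds — 2 electron domains, sp.
C7: 3 σ bonds, plus one π bond; 3 regions of electron density → sp2.
C8 has 2 σ bonds, plus two π bonds: steric number 2 → sp.
C9 — 3 σ bonds, plus one π bond. Steric number 3, so sp2.

C1 sp3, C2 sp2, C3 sp2, C4 sp3, C5 sp, C6 sp, C7 sp2, C8 sp, C9 sp2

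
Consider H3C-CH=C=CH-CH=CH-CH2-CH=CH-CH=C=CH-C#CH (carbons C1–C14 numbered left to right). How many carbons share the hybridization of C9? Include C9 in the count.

8

C9 is sp2 (one π bond).
C1: sp3
C2: sp2 ✓
C3: sp
C4: sp2 ✓
C5: sp2 ✓
C6: sp2 ✓
C7: sp3
C8: sp2 ✓
C9: sp2 ✓
C10: sp2 ✓
C11: sp
C12: sp2 ✓
C13: sp
C14: sp
8 carbons are sp2.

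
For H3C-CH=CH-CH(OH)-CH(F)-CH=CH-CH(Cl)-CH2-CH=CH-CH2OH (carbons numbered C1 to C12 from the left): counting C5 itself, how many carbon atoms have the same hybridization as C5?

6

C5 is sp3 (only σ bonds).
C1: sp3 ✓
C2: sp2
C3: sp2
C4: sp3 ✓
C5: sp3 ✓
C6: sp2
C7: sp2
C8: sp3 ✓
C9: sp3 ✓
C10: sp2
C11: sp2
C12: sp3 ✓
6 carbons are sp3.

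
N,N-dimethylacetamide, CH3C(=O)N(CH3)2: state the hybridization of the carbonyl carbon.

The carbonyl carbon (3 σ bonds, plus one π bond) has steric number 3: sp2.

sp^2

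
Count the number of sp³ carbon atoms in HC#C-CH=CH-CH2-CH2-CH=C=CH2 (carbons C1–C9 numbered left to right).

C1: sp
C2: sp
C3: sp2
C4: sp2
C5: sp3 ✓
C6: sp3 ✓
C7: sp2
C8: sp
C9: sp2
C5, C6 → 2 sp3 carbons.

2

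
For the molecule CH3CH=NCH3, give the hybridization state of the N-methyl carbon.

The N-methyl carbon (4 σ bonds) has steric number 4: sp3.

sp3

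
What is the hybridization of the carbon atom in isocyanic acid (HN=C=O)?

sp

The carbon atom: 2 σ bonds, plus two π bonds — 2 electron domains, sp.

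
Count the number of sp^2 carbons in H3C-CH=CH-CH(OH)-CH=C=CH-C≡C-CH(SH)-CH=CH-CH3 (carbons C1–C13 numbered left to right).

C1: sp3
C2: sp2 ✓
C3: sp2 ✓
C4: sp3
C5: sp2 ✓
C6: sp
C7: sp2 ✓
C8: sp
C9: sp
C10: sp3
C11: sp2 ✓
C12: sp2 ✓
C13: sp3
C2, C3, C5, C7, C11, C12 → 6 sp2 carbons.

6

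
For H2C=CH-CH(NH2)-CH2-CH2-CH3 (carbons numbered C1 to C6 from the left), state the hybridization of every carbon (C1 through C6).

C1 sp2, C2 sp2, C3 sp3, C4 sp3, C5 sp3, C6 sp3

C1 carries 3 σ bonds, plus one π bond, giving a steric number of 3, so it is sp2.
C2 is sp2: 3 σ bonds, plus one π bond, 3 electron-density regions.
C3 carries 4 σ bonds, giving a steric number of 4, so it is sp3.
C4 is sp3: 4 σ bonds, 4 electron-density regions.
C5: 4 σ bonds; 4 regions of electron density → sp3.
C6 is sp3: 4 σ bonds, 4 electron-density regions.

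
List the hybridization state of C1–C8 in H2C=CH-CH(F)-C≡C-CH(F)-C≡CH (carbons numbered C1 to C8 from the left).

C1 sp2, C2 sp2, C3 sp3, C4 sp, C5 sp, C6 sp3, C7 sp, C8 sp

C1 carries 3 σ bonds, plus one π bond, giving a steric number of 3, so it is sp2.
C2 is sp2: 3 σ bonds, plus one π bond, 3 electron-density regions.
C3 has 4 σ bonds: steric number 4 → sp3.
C4 — 2 σ bonds, plus two π bonds. Steric number 2, so sp.
C5 — 2 σ bonds, plus two π bonds. Steric number 2, so sp.
C6 (4 σ bonds) has steric number 4: sp3.
C7 — 2 σ bonds, plus two π bonds. Steric number 2, so sp.
C8: 2 σ bonds, plus two π bonds; 2 regions of electron density → sp.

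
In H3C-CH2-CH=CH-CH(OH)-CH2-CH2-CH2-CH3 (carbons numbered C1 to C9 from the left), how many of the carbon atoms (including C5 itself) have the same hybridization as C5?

C5 is sp3 (only σ bonds).
C1: sp3 ✓
C2: sp3 ✓
C3: sp2
C4: sp2
C5: sp3 ✓
C6: sp3 ✓
C7: sp3 ✓
C8: sp3 ✓
C9: sp3 ✓
7 carbons are sp3.

7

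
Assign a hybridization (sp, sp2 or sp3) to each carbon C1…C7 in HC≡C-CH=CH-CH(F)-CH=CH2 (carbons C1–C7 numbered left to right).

C1 sp, C2 sp, C3 sp2, C4 sp2, C5 sp3, C6 sp2, C7 sp2

C1 has 2 σ bonds, plus two π bonds: steric number 2 → sp.
C2 (2 σ bonds, plus two π bonds) has steric number 2: sp.
C3 carries 3 σ bonds, plus one π bond, giving a steric number of 3, so it is sp2.
C4 (3 σ bonds, plus one π bond) has steric number 3: sp2.
C5: 4 σ bonds — 4 electron domains, sp3.
C6 has 3 σ bonds, plus one π bond: steric number 3 → sp2.
C7 is sp2: 3 σ bonds, plus one π bond, 3 electron-density regions.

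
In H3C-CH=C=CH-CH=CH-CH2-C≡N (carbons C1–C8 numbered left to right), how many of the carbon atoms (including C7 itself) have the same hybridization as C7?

2

C7 is sp3 (only σ bonds).
C1: sp3 ✓
C2: sp2
C3: sp
C4: sp2
C5: sp2
C6: sp2
C7: sp3 ✓
C8: sp
2 carbons are sp3.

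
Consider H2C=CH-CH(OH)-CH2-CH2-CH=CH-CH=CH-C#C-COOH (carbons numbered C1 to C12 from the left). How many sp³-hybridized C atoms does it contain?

C1: sp2
C2: sp2
C3: sp3 ✓
C4: sp3 ✓
C5: sp3 ✓
C6: sp2
C7: sp2
C8: sp2
C9: sp2
C10: sp
C11: sp
C12: sp2
C3, C4, C5 → 3 sp3 carbons.

3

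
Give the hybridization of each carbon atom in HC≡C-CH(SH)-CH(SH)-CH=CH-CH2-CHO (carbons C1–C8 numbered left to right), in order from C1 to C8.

C1 — 2 σ bonds, plus two π bonds. Steric number 2, so sp.
C2: 2 σ bonds, plus two π bonds — 2 electron domains, sp.
C3 has 4 σ bonds: steric number 4 → sp3.
C4 is sp3: 4 σ bonds, 4 electron-density regions.
C5 carries 3 σ bonds, plus one π bond, giving a steric number of 3, so it is sp2.
C6 carries 3 σ bonds, plus one π bond, giving a steric number of 3, so it is sp2.
C7: 4 σ bonds; 4 regions of electron density → sp3.
C8 is sp2: 3 σ bonds, plus one π bond, 3 electron-density regions.

C1 sp, C2 sp, C3 sp3, C4 sp3, C5 sp2, C6 sp2, C7 sp3, C8 sp2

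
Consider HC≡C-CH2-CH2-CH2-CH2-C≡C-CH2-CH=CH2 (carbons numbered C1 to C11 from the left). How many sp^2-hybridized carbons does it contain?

C1: sp
C2: sp
C3: sp3
C4: sp3
C5: sp3
C6: sp3
C7: sp
C8: sp
C9: sp3
C10: sp2 ✓
C11: sp2 ✓
C10, C11 → 2 sp2 carbons.

2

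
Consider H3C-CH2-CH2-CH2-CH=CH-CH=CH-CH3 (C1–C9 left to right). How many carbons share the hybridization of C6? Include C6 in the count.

4

C6 is sp2 (one π bond).
C1: sp3
C2: sp3
C3: sp3
C4: sp3
C5: sp2 ✓
C6: sp2 ✓
C7: sp2 ✓
C8: sp2 ✓
C9: sp3
4 carbons are sp2.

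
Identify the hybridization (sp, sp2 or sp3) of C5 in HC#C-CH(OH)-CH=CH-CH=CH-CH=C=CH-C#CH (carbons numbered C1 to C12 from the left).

C5 (3 σ bonds, plus one π bond) has steric number 3: sp2.

sp2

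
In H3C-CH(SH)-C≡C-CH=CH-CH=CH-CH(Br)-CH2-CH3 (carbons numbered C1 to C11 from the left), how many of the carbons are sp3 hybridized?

5

C1: sp3 ✓
C2: sp3 ✓
C3: sp
C4: sp
C5: sp2
C6: sp2
C7: sp2
C8: sp2
C9: sp3 ✓
C10: sp3 ✓
C11: sp3 ✓
C1, C2, C9, C10, C11 → 5 sp3 carbons.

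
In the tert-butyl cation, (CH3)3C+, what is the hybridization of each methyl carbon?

Each methyl carbon: 4 σ bonds — 4 electron domains, sp3.

sp3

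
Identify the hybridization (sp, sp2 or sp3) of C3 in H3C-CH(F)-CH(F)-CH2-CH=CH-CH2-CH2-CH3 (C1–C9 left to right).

sp³

C3 — 4 σ bonds. Steric number 4, so sp3.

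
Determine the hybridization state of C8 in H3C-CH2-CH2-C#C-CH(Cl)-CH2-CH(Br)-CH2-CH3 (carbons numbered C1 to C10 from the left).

C8 — 4 σ bonds. Steric number 4, so sp3.

sp^3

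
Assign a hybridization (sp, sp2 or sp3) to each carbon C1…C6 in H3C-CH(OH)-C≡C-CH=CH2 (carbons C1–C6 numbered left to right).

C1 is sp3: 4 σ bonds, 4 electron-density regions.
C2 is sp3: 4 σ bonds, 4 electron-density regions.
C3 — 2 σ bonds, plus two π bonds. Steric number 2, so sp.
C4 — 2 σ bonds, plus two π bonds. Steric number 2, so sp.
C5: 3 σ bonds, plus one π bond; 3 regions of electron density → sp2.
C6 carries 3 σ bonds, plus one π bond, giving a steric number of 3, so it is sp2.

C1 sp3, C2 sp3, C3 sp, C4 sp, C5 sp2, C6 sp2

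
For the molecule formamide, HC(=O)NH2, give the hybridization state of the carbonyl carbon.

The carbonyl carbon (3 σ bonds, plus one π bond) has steric number 3: sp2.

sp2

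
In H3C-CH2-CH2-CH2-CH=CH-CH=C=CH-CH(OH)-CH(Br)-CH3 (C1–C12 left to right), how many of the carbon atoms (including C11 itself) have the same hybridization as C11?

7

C11 is sp3 (only σ bonds).
C1: sp3 ✓
C2: sp3 ✓
C3: sp3 ✓
C4: sp3 ✓
C5: sp2
C6: sp2
C7: sp2
C8: sp
C9: sp2
C10: sp3 ✓
C11: sp3 ✓
C12: sp3 ✓
7 carbons are sp3.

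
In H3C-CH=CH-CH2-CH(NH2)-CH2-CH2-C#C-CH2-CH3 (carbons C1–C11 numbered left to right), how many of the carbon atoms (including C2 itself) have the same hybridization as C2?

C2 is sp2 (one π bond).
C1: sp3
C2: sp2 ✓
C3: sp2 ✓
C4: sp3
C5: sp3
C6: sp3
C7: sp3
C8: sp
C9: sp
C10: sp3
C11: sp3
2 carbons are sp2.

2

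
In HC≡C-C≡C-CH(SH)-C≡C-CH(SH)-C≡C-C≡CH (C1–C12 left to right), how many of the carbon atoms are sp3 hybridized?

C1: sp
C2: sp
C3: sp
C4: sp
C5: sp3 ✓
C6: sp
C7: sp
C8: sp3 ✓
C9: sp
C10: sp
C11: sp
C12: sp
C5, C8 → 2 sp3 carbons.

2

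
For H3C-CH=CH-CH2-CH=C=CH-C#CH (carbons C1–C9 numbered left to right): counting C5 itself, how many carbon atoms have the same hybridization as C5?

C5 is sp2 (one π bond).
C1: sp3
C2: sp2 ✓
C3: sp2 ✓
C4: sp3
C5: sp2 ✓
C6: sp
C7: sp2 ✓
C8: sp
C9: sp
4 carbons are sp2.

4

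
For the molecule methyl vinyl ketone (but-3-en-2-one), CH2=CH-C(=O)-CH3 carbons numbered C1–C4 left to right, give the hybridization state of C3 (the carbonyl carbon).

C3 (the carbonyl carbon): 3 σ bonds, plus one π bond — 3 electron domains, sp2.

sp²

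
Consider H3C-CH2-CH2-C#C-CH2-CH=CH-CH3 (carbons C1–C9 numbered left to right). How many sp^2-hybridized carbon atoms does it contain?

C1: sp3
C2: sp3
C3: sp3
C4: sp
C5: sp
C6: sp3
C7: sp2 ✓
C8: sp2 ✓
C9: sp3
C7, C8 → 2 sp2 carbons.

2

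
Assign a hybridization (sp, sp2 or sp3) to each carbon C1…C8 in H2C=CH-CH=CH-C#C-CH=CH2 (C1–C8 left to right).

C1 — 3 σ bonds, plus one π bond. Steric number 3, so sp2.
C2 is sp2: 3 σ bonds, plus one π bond, 3 electron-density regions.
C3 — 3 σ bonds, plus one π bond. Steric number 3, so sp2.
C4: 3 σ bonds, plus one π bond; 3 regions of electron density → sp2.
C5 is sp: 2 σ bonds, plus two π bonds, 2 electron-density regions.
C6 has 2 σ bonds, plus two π bonds: steric number 2 → sp.
C7 (3 σ bonds, plus one π bond) has steric number 3: sp2.
C8: 3 σ bonds, plus one π bond — 3 electron domains, sp2.

C1 sp2, C2 sp2, C3 sp2, C4 sp2, C5 sp, C6 sp, C7 sp2, C8 sp2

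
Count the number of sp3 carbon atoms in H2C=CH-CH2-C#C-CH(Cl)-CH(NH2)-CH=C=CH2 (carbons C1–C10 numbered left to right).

3

C1: sp2
C2: sp2
C3: sp3 ✓
C4: sp
C5: sp
C6: sp3 ✓
C7: sp3 ✓
C8: sp2
C9: sp
C10: sp2
C3, C6, C7 → 3 sp3 carbons.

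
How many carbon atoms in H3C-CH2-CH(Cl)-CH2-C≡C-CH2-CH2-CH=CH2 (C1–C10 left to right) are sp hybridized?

C1: sp3
C2: sp3
C3: sp3
C4: sp3
C5: sp ✓
C6: sp ✓
C7: sp3
C8: sp3
C9: sp2
C10: sp2
C5, C6 → 2 sp carbons.

2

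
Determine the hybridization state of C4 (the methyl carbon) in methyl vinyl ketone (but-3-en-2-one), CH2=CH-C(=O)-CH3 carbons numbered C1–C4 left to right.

C4 (the methyl carbon) — 4 σ bonds. Steric number 4, so sp3.

sp^3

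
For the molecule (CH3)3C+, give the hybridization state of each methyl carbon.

sp³

Each methyl carbon is sp3: 4 σ bonds, 4 electron-density regions.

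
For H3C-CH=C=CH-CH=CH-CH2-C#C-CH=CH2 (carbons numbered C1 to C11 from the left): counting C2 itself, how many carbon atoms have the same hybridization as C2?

6

C2 is sp2 (one π bond).
C1: sp3
C2: sp2 ✓
C3: sp
C4: sp2 ✓
C5: sp2 ✓
C6: sp2 ✓
C7: sp3
C8: sp
C9: sp
C10: sp2 ✓
C11: sp2 ✓
6 carbons are sp2.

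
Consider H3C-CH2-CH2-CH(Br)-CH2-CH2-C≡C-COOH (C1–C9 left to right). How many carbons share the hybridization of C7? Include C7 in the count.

2

C7 is sp (two π bonds).
C1: sp3
C2: sp3
C3: sp3
C4: sp3
C5: sp3
C6: sp3
C7: sp ✓
C8: sp ✓
C9: sp2
2 carbons are sp.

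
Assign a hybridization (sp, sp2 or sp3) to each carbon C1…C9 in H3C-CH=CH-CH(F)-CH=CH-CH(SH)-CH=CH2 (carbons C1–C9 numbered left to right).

C1 sp3, C2 sp2, C3 sp2, C4 sp3, C5 sp2, C6 sp2, C7 sp3, C8 sp2, C9 sp2

C1: 4 σ bonds — 4 electron domains, sp3.
C2 is sp2: 3 σ bonds, plus one π bond, 3 electron-density regions.
C3 has 3 σ bonds, plus one π bond: steric number 3 → sp2.
C4 — 4 σ bonds. Steric number 4, so sp3.
C5: 3 σ bonds, plus one π bond; 3 regions of electron density → sp2.
C6: 3 σ bonds, plus one π bond — 3 electron domains, sp2.
C7: 4 σ bonds; 4 regions of electron density → sp3.
C8 carries 3 σ bonds, plus one π bond, giving a steric number of 3, so it is sp2.
C9: 3 σ bonds, plus one π bond — 3 electron domains, sp2.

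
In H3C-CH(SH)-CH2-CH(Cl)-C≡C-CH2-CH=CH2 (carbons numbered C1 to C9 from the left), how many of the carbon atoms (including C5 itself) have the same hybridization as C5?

C5 is sp (two π bonds).
C1: sp3
C2: sp3
C3: sp3
C4: sp3
C5: sp ✓
C6: sp ✓
C7: sp3
C8: sp2
C9: sp2
2 carbons are sp.

2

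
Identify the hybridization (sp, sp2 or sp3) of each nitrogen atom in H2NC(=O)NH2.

sp^2

Both N lone pairs are conjugated with the C=O; planar sp2.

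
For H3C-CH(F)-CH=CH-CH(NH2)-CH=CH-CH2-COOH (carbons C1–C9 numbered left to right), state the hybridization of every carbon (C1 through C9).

C1 — 4 σ bonds. Steric number 4, so sp3.
C2: 4 σ bonds; 4 regions of electron density → sp3.
C3 (3 σ bonds, plus one π bond) has steric number 3: sp2.
C4: 3 σ bonds, plus one π bond; 3 regions of electron density → sp2.
C5 has 4 σ bonds: steric number 4 → sp3.
C6: 3 σ bonds, plus one π bond; 3 regions of electron density → sp2.
C7 has 3 σ bonds, plus one π bond: steric number 3 → sp2.
C8 carries 4 σ bonds, giving a steric number of 4, so it is sp3.
C9: 3 σ bonds, plus one π bond — 3 electron domains, sp2.

C1 sp3, C2 sp3, C3 sp2, C4 sp2, C5 sp3, C6 sp2, C7 sp2, C8 sp3, C9 sp2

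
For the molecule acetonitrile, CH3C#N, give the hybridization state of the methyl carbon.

The methyl carbon is sp3: 4 σ bonds, 4 electron-density regions.

sp³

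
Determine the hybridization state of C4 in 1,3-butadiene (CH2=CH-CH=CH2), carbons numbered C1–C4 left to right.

sp2

C4: 3 σ bonds, plus one π bond; 3 regions of electron density → sp2.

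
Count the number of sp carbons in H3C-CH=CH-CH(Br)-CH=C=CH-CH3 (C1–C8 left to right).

1

C1: sp3
C2: sp2
C3: sp2
C4: sp3
C5: sp2
C6: sp ✓
C7: sp2
C8: sp3
C6 → 1 sp carbon.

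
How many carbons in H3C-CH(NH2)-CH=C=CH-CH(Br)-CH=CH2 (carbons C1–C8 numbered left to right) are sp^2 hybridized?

C1: sp3
C2: sp3
C3: sp2 ✓
C4: sp
C5: sp2 ✓
C6: sp3
C7: sp2 ✓
C8: sp2 ✓
C3, C5, C7, C8 → 4 sp2 carbons.

4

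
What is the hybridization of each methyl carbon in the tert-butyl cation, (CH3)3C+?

sp3

Each methyl carbon is sp3: 4 σ bonds, 4 electron-density regions.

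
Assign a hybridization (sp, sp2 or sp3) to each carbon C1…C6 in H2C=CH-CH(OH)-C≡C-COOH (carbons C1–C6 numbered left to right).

C1 sp2, C2 sp2, C3 sp3, C4 sp, C5 sp, C6 sp2

C1 is sp2: 3 σ bonds, plus one π bond, 3 electron-density regions.
C2 is sp2: 3 σ bonds, plus one π bond, 3 electron-density regions.
C3 (4 σ bonds) has steric number 4: sp3.
C4 is sp: 2 σ bonds, plus two π bonds, 2 electron-density regions.
C5 has 2 σ bonds, plus two π bonds: steric number 2 → sp.
C6: 3 σ bonds, plus one π bond; 3 regions of electron density → sp2.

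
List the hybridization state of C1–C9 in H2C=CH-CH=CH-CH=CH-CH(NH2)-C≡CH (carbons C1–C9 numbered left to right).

C1 has 3 σ bonds, plus one π bond: steric number 3 → sp2.
C2 (3 σ bonds, plus one π bond) has steric number 3: sp2.
C3 — 3 σ bonds, plus one π bond. Steric number 3, so sp2.
C4 (3 σ bonds, plus one π bond) has steric number 3: sp2.
C5 has 3 σ bonds, plus one π bond: steric number 3 → sp2.
C6 carries 3 σ bonds, plus one π bond, giving a steric number of 3, so it is sp2.
C7 carries 4 σ bonds, giving a steric number of 4, so it is sp3.
C8 has 2 σ bonds, plus two π bonds: steric number 2 → sp.
C9: 2 σ bonds, plus two π bonds; 2 regions of electron density → sp.

C1 sp2, C2 sp2, C3 sp2, C4 sp2, C5 sp2, C6 sp2, C7 sp3, C8 sp, C9 sp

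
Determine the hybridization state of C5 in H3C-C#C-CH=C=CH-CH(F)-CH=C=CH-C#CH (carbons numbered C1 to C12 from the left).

C5 carries 2 σ bonds, plus two π bonds, giving a steric number of 2, so it is sp.

sp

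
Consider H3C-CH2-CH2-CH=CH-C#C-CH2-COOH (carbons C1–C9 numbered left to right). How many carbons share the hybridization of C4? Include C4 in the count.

3

C4 is sp2 (one π bond).
C1: sp3
C2: sp3
C3: sp3
C4: sp2 ✓
C5: sp2 ✓
C6: sp
C7: sp
C8: sp3
C9: sp2 ✓
3 carbons are sp2.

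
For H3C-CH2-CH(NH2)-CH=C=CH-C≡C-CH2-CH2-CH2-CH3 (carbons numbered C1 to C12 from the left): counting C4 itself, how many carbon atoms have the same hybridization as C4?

2

C4 is sp2 (one π bond).
C1: sp3
C2: sp3
C3: sp3
C4: sp2 ✓
C5: sp
C6: sp2 ✓
C7: sp
C8: sp
C9: sp3
C10: sp3
C11: sp3
C12: sp3
2 carbons are sp2.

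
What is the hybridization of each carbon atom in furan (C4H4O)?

Each carbon atom (3 σ bonds, plus one π bond) has steric number 3: sp2.

sp2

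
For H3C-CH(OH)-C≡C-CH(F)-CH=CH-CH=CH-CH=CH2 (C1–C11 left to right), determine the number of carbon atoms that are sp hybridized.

2

C1: sp3
C2: sp3
C3: sp ✓
C4: sp ✓
C5: sp3
C6: sp2
C7: sp2
C8: sp2
C9: sp2
C10: sp2
C11: sp2
C3, C4 → 2 sp carbons.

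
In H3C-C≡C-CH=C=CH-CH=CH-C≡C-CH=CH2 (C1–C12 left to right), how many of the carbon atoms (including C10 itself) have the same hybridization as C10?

C10 is sp (two π bonds).
C1: sp3
C2: sp ✓
C3: sp ✓
C4: sp2
C5: sp ✓
C6: sp2
C7: sp2
C8: sp2
C9: sp ✓
C10: sp ✓
C11: sp2
C12: sp2
5 carbons are sp.

5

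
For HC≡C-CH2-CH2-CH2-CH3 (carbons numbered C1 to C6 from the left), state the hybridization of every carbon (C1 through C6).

C1 — 2 σ bonds, plus two π bonds. Steric number 2, so sp.
C2 has 2 σ bonds, plus two π bonds: steric number 2 → sp.
C3 has 4 σ bonds: steric number 4 → sp3.
C4: 4 σ bonds; 4 regions of electron density → sp3.
C5 has 4 σ bonds: steric number 4 → sp3.
C6: 4 σ bonds — 4 electron domains, sp3.

C1 sp, C2 sp, C3 sp3, C4 sp3, C5 sp3, C6 sp3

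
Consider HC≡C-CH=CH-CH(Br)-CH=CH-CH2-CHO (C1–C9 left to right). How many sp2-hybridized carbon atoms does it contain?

5

C1: sp
C2: sp
C3: sp2 ✓
C4: sp2 ✓
C5: sp3
C6: sp2 ✓
C7: sp2 ✓
C8: sp3
C9: sp2 ✓
C3, C4, C6, C7, C9 → 5 sp2 carbons.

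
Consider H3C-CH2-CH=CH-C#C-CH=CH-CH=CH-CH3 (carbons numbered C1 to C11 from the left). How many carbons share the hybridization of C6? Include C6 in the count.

2

C6 is sp (two π bonds).
C1: sp3
C2: sp3
C3: sp2
C4: sp2
C5: sp ✓
C6: sp ✓
C7: sp2
C8: sp2
C9: sp2
C10: sp2
C11: sp3
2 carbons are sp.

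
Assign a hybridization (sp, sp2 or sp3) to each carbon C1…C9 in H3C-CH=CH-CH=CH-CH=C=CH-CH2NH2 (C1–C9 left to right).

C1 has 4 σ bonds: steric number 4 → sp3.
C2: 3 σ bonds, plus one π bond; 3 regions of electron density → sp2.
C3 — 3 σ bonds, plus one π bond. Steric number 3, so sp2.
C4 is sp2: 3 σ bonds, plus one π bond, 3 electron-density regions.
C5: 3 σ bonds, plus one π bond; 3 regions of electron density → sp2.
C6 is sp2: 3 σ bonds, plus one π bond, 3 electron-density regions.
C7 (2 σ bonds, plus two π bonds) has steric number 2: sp.
C8 has 3 σ bonds, plus one π bond: steric number 3 → sp2.
C9: 4 σ bonds; 4 regions of electron density → sp3.

C1 sp3, C2 sp2, C3 sp2, C4 sp2, C5 sp2, C6 sp2, C7 sp, C8 sp2, C9 sp3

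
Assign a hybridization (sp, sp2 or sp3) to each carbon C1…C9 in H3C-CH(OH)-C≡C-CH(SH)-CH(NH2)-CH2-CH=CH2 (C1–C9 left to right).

C1 sp3, C2 sp3, C3 sp, C4 sp, C5 sp3, C6 sp3, C7 sp3, C8 sp2, C9 sp2

C1 (4 σ bonds) has steric number 4: sp3.
C2: 4 σ bonds; 4 regions of electron density → sp3.
C3 has 2 σ bonds, plus two π bonds: steric number 2 → sp.
C4 carries 2 σ bonds, plus two π bonds, giving a steric number of 2, so it is sp.
C5 has 4 σ bonds: steric number 4 → sp3.
C6: 4 σ bonds; 4 regions of electron density → sp3.
C7 (4 σ bonds) has steric number 4: sp3.
C8 carries 3 σ bonds, plus one π bond, giving a steric number of 3, so it is sp2.
C9 — 3 σ bonds, plus one π bond. Steric number 3, so sp2.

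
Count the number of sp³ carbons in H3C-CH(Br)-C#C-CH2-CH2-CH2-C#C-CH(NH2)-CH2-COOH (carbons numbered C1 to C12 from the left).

7

C1: sp3 ✓
C2: sp3 ✓
C3: sp
C4: sp
C5: sp3 ✓
C6: sp3 ✓
C7: sp3 ✓
C8: sp
C9: sp
C10: sp3 ✓
C11: sp3 ✓
C12: sp2
C1, C2, C5, C6, C7, C10, C11 → 7 sp3 carbons.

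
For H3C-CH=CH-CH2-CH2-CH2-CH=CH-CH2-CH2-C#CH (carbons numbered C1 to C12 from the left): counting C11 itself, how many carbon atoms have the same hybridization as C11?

2

C11 is sp (two π bonds).
C1: sp3
C2: sp2
C3: sp2
C4: sp3
C5: sp3
C6: sp3
C7: sp2
C8: sp2
C9: sp3
C10: sp3
C11: sp ✓
C12: sp ✓
2 carbons are sp.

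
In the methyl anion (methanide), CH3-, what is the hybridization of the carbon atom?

sp3

Three σ bonds + one lone pair = steric number 4 → sp3, pyramidal.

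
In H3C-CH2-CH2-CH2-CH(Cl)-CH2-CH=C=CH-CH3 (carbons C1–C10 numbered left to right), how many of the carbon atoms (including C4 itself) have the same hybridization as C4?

C4 is sp3 (only σ bonds).
C1: sp3 ✓
C2: sp3 ✓
C3: sp3 ✓
C4: sp3 ✓
C5: sp3 ✓
C6: sp3 ✓
C7: sp2
C8: sp
C9: sp2
C10: sp3 ✓
7 carbons are sp3.

7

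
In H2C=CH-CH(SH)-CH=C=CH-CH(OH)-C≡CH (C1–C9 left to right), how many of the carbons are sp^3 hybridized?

C1: sp2
C2: sp2
C3: sp3 ✓
C4: sp2
C5: sp
C6: sp2
C7: sp3 ✓
C8: sp
C9: sp
C3, C7 → 2 sp3 carbons.

2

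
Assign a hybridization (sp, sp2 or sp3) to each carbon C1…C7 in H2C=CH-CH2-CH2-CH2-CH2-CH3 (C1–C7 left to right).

C1 carries 3 σ bonds, plus one π bond, giving a steric number of 3, so it is sp2.
C2: 3 σ bonds, plus one π bond; 3 regions of electron density → sp2.
C3: 4 σ bonds; 4 regions of electron density → sp3.
C4 is sp3: 4 σ bonds, 4 electron-density regions.
C5 (4 σ bonds) has steric number 4: sp3.
C6: 4 σ bonds — 4 electron domains, sp3.
C7 has 4 σ bonds: steric number 4 → sp3.

C1 sp2, C2 sp2, C3 sp3, C4 sp3, C5 sp3, C6 sp3, C7 sp3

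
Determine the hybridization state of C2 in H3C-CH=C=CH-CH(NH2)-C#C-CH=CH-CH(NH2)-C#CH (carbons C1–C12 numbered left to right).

sp2

C2 has 3 σ bonds, plus one π bond: steric number 3 → sp2.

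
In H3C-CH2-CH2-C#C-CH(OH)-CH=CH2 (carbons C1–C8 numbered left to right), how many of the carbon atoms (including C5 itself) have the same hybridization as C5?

2

C5 is sp (two π bonds).
C1: sp3
C2: sp3
C3: sp3
C4: sp ✓
C5: sp ✓
C6: sp3
C7: sp2
C8: sp2
2 carbons are sp.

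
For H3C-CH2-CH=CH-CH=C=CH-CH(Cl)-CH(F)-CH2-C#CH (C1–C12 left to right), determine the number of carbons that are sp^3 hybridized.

C1: sp3 ✓
C2: sp3 ✓
C3: sp2
C4: sp2
C5: sp2
C6: sp
C7: sp2
C8: sp3 ✓
C9: sp3 ✓
C10: sp3 ✓
C11: sp
C12: sp
C1, C2, C8, C9, C10 → 5 sp3 carbons.

5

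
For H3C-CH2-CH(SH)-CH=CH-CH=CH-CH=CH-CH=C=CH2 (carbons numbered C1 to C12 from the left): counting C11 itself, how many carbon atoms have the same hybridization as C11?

1

C11 is sp (two π bonds).
C1: sp3
C2: sp3
C3: sp3
C4: sp2
C5: sp2
C6: sp2
C7: sp2
C8: sp2
C9: sp2
C10: sp2
C11: sp ✓
C12: sp2
1 carbon is sp.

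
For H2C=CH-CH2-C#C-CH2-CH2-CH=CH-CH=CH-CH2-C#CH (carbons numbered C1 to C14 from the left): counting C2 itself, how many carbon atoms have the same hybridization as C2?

C2 is sp2 (one π bond).
C1: sp2 ✓
C2: sp2 ✓
C3: sp3
C4: sp
C5: sp
C6: sp3
C7: sp3
C8: sp2 ✓
C9: sp2 ✓
C10: sp2 ✓
C11: sp2 ✓
C12: sp3
C13: sp
C14: sp
6 carbons are sp2.

6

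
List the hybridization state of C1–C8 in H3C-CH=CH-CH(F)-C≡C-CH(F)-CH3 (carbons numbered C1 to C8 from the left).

C1: 4 σ bonds; 4 regions of electron density → sp3.
C2: 3 σ bonds, plus one π bond — 3 electron domains, sp2.
C3: 3 σ bonds, plus one π bond — 3 electron domains, sp2.
C4 (4 σ bonds) has steric number 4: sp3.
C5 — 2 σ bonds, plus two π bonds. Steric number 2, so sp.
C6: 2 σ bonds, plus two π bonds; 2 regions of electron density → sp.
C7: 4 σ bonds — 4 electron domains, sp3.
C8 has 4 σ bonds: steric number 4 → sp3.

C1 sp3, C2 sp2, C3 sp2, C4 sp3, C5 sp, C6 sp, C7 sp3, C8 sp3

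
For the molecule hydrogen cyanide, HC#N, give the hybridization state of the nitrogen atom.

sp

The nitrogen atom (1 σ bond and 1 lone pair, plus two π bonds) has steric number 2: sp.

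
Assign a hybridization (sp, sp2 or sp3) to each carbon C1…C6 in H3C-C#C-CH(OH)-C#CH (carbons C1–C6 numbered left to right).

C1 carries 4 σ bonds, giving a steric number of 4, so it is sp3.
C2: 2 σ bonds, plus two π bonds; 2 regions of electron density → sp.
C3 — 2 σ bonds, plus two π bonds. Steric number 2, so sp.
C4: 4 σ bonds; 4 regions of electron density → sp3.
C5 (2 σ bonds, plus two π bonds) has steric number 2: sp.
C6 — 2 σ bonds, plus two π bonds. Steric number 2, so sp.

C1 sp3, C2 sp, C3 sp, C4 sp3, C5 sp, C6 sp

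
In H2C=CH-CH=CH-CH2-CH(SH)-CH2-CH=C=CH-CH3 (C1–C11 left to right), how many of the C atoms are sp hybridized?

1

C1: sp2
C2: sp2
C3: sp2
C4: sp2
C5: sp3
C6: sp3
C7: sp3
C8: sp2
C9: sp ✓
C10: sp2
C11: sp3
C9 → 1 sp carbon.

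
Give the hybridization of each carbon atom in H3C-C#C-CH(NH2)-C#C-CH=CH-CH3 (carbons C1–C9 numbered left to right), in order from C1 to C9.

C1 sp3, C2 sp, C3 sp, C4 sp3, C5 sp, C6 sp, C7 sp2, C8 sp2, C9 sp3

C1 is sp3: 4 σ bonds, 4 electron-density regions.
C2 is sp: 2 σ bonds, plus two π bonds, 2 electron-density regions.
C3 has 2 σ bonds, plus two π bonds: steric number 2 → sp.
C4: 4 σ bonds; 4 regions of electron density → sp3.
C5 is sp: 2 σ bonds, plus two π bonds, 2 electron-density regions.
C6: 2 σ bonds, plus two π bonds — 2 electron domains, sp.
C7 has 3 σ bonds, plus one π bond: steric number 3 → sp2.
C8: 3 σ bonds, plus one π bond — 3 electron domains, sp2.
C9 — 4 σ bonds. Steric number 4, so sp3.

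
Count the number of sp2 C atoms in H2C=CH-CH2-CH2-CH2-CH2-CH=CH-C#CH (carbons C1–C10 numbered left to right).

C1: sp2 ✓
C2: sp2 ✓
C3: sp3
C4: sp3
C5: sp3
C6: sp3
C7: sp2 ✓
C8: sp2 ✓
C9: sp
C10: sp
C1, C2, C7, C8 → 4 sp2 carbons.

4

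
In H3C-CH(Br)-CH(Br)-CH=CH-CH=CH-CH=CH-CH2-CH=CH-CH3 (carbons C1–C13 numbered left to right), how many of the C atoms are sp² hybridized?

C1: sp3
C2: sp3
C3: sp3
C4: sp2 ✓
C5: sp2 ✓
C6: sp2 ✓
C7: sp2 ✓
C8: sp2 ✓
C9: sp2 ✓
C10: sp3
C11: sp2 ✓
C12: sp2 ✓
C13: sp3
C4, C5, C6, C7, C8, C9, C11, C12 → 8 sp2 carbons.

8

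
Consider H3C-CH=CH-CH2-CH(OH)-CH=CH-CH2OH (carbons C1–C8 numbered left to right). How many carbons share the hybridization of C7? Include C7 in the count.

4

C7 is sp2 (one π bond).
C1: sp3
C2: sp2 ✓
C3: sp2 ✓
C4: sp3
C5: sp3
C6: sp2 ✓
C7: sp2 ✓
C8: sp3
4 carbons are sp2.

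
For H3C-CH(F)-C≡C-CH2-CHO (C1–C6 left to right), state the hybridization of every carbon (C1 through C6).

C1 sp3, C2 sp3, C3 sp, C4 sp, C5 sp3, C6 sp2

C1: 4 σ bonds; 4 regions of electron density → sp3.
C2 — 4 σ bonds. Steric number 4, so sp3.
C3: 2 σ bonds, plus two π bonds; 2 regions of electron density → sp.
C4: 2 σ bonds, plus two π bonds — 2 electron domains, sp.
C5 is sp3: 4 σ bonds, 4 electron-density regions.
C6 (3 σ bonds, plus one π bond) has steric number 3: sp2.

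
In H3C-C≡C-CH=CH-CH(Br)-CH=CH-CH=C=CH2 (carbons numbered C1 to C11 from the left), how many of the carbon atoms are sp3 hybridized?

C1: sp3 ✓
C2: sp
C3: sp
C4: sp2
C5: sp2
C6: sp3 ✓
C7: sp2
C8: sp2
C9: sp2
C10: sp
C11: sp2
C1, C6 → 2 sp3 carbons.

2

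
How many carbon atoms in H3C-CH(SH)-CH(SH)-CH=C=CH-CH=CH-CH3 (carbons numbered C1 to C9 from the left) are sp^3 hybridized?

4

C1: sp3 ✓
C2: sp3 ✓
C3: sp3 ✓
C4: sp2
C5: sp
C6: sp2
C7: sp2
C8: sp2
C9: sp3 ✓
C1, C2, C3, C9 → 4 sp3 carbons.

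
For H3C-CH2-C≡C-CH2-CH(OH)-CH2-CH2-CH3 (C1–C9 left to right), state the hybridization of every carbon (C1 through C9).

C1 has 4 σ bonds: steric number 4 → sp3.
C2: 4 σ bonds; 4 regions of electron density → sp3.
C3: 2 σ bonds, plus two π bonds — 2 electron domains, sp.
C4 (2 σ bonds, plus two π bonds) has steric number 2: sp.
C5 — 4 σ bonds. Steric number 4, so sp3.
C6: 4 σ bonds; 4 regions of electron density → sp3.
C7: 4 σ bonds — 4 electron domains, sp3.
C8 — 4 σ bonds. Steric number 4, so sp3.
C9 carries 4 σ bonds, giving a steric number of 4, so it is sp3.

C1 sp3, C2 sp3, C3 sp, C4 sp, C5 sp3, C6 sp3, C7 sp3, C8 sp3, C9 sp3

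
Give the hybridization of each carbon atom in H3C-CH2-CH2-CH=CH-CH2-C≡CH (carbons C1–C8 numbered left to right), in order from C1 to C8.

C1 carries 4 σ bonds, giving a steric number of 4, so it is sp3.
C2: 4 σ bonds — 4 electron domains, sp3.
C3: 4 σ bonds; 4 regions of electron density → sp3.
C4: 3 σ bonds, plus one π bond; 3 regions of electron density → sp2.
C5 (3 σ bonds, plus one π bond) has steric number 3: sp2.
C6: 4 σ bonds; 4 regions of electron density → sp3.
C7: 2 σ bonds, plus two π bonds; 2 regions of electron density → sp.
C8: 2 σ bonds, plus two π bonds — 2 electron domains, sp.

C1 sp3, C2 sp3, C3 sp3, C4 sp2, C5 sp2, C6 sp3, C7 sp, C8 sp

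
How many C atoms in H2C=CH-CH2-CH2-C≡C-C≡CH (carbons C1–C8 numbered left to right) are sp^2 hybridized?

2

C1: sp2 ✓
C2: sp2 ✓
C3: sp3
C4: sp3
C5: sp
C6: sp
C7: sp
C8: sp
C1, C2 → 2 sp2 carbons.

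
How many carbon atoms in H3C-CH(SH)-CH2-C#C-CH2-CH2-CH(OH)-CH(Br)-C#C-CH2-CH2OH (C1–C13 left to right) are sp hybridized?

C1: sp3
C2: sp3
C3: sp3
C4: sp ✓
C5: sp ✓
C6: sp3
C7: sp3
C8: sp3
C9: sp3
C10: sp ✓
C11: sp ✓
C12: sp3
C13: sp3
C4, C5, C10, C11 → 4 sp carbons.

4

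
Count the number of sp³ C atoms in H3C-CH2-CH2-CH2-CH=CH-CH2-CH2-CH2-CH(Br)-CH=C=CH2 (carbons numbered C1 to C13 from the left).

C1: sp3 ✓
C2: sp3 ✓
C3: sp3 ✓
C4: sp3 ✓
C5: sp2
C6: sp2
C7: sp3 ✓
C8: sp3 ✓
C9: sp3 ✓
C10: sp3 ✓
C11: sp2
C12: sp
C13: sp2
C1, C2, C3, C4, C7, C8, C9, C10 → 8 sp3 carbons.

8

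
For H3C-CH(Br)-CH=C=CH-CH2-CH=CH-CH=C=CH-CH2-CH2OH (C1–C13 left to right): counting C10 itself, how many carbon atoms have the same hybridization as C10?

2

C10 is sp (two π bonds).
C1: sp3
C2: sp3
C3: sp2
C4: sp ✓
C5: sp2
C6: sp3
C7: sp2
C8: sp2
C9: sp2
C10: sp ✓
C11: sp2
C12: sp3
C13: sp3
2 carbons are sp.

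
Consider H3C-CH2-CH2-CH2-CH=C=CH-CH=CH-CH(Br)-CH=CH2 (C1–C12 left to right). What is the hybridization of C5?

C5 carries 3 σ bonds, plus one π bond, giving a steric number of 3, so it is sp2.

sp²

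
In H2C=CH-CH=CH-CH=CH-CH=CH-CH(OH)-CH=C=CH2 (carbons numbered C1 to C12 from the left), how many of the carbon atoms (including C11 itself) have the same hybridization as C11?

1

C11 is sp (two π bonds).
C1: sp2
C2: sp2
C3: sp2
C4: sp2
C5: sp2
C6: sp2
C7: sp2
C8: sp2
C9: sp3
C10: sp2
C11: sp ✓
C12: sp2
1 carbon is sp.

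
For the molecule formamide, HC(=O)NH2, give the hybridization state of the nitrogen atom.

sp²

Amide resonance delocalises the N lone pair; N is planar sp2.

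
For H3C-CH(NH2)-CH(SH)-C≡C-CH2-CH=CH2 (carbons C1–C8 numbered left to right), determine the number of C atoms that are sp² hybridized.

C1: sp3
C2: sp3
C3: sp3
C4: sp
C5: sp
C6: sp3
C7: sp2 ✓
C8: sp2 ✓
C7, C8 → 2 sp2 carbons.

2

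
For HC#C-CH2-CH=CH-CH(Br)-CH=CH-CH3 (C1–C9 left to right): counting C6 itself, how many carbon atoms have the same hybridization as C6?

3

C6 is sp3 (only σ bonds).
C1: sp
C2: sp
C3: sp3 ✓
C4: sp2
C5: sp2
C6: sp3 ✓
C7: sp2
C8: sp2
C9: sp3 ✓
3 carbons are sp3.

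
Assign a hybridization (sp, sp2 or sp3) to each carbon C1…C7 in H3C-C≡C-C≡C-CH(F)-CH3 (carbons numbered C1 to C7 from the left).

C1: 4 σ bonds; 4 regions of electron density → sp3.
C2 carries 2 σ bonds, plus two π bonds, giving a steric number of 2, so it is sp.
C3 carries 2 σ bonds, plus two π bonds, giving a steric number of 2, so it is sp.
C4: 2 σ bonds, plus two π bonds; 2 regions of electron density → sp.
C5 is sp: 2 σ bonds, plus two π bonds, 2 electron-density regions.
C6 — 4 σ bonds. Steric number 4, so sp3.
C7: 4 σ bonds — 4 electron domains, sp3.

C1 sp3, C2 sp, C3 sp, C4 sp, C5 sp, C6 sp3, C7 sp3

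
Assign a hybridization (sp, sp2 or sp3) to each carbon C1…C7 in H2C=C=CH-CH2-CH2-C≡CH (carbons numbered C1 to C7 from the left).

C1 sp2, C2 sp, C3 sp2, C4 sp3, C5 sp3, C6 sp, C7 sp

C1: 3 σ bonds, plus one π bond; 3 regions of electron density → sp2.
C2 (2 σ bonds, plus two π bonds) has steric number 2: sp.
C3 — 3 σ bonds, plus one π bond. Steric number 3, so sp2.
C4: 4 σ bonds; 4 regions of electron density → sp3.
C5 is sp3: 4 σ bonds, 4 electron-density regions.
C6 carries 2 σ bonds, plus two π bonds, giving a steric number of 2, so it is sp.
C7 has 2 σ bonds, plus two π bonds: steric number 2 → sp.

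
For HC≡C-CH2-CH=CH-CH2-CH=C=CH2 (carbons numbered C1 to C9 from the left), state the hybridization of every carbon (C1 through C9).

C1: 2 σ bonds, plus two π bonds — 2 electron domains, sp.
C2: 2 σ bonds, plus two π bonds — 2 electron domains, sp.
C3 has 4 σ bonds: steric number 4 → sp3.
C4: 3 σ bonds, plus one π bond; 3 regions of electron density → sp2.
C5: 3 σ bonds, plus one π bond; 3 regions of electron density → sp2.
C6 — 4 σ bonds. Steric number 4, so sp3.
C7 — 3 σ bonds, plus one π bond. Steric number 3, so sp2.
C8 is sp: 2 σ bonds, plus two π bonds, 2 electron-density regions.
C9 — 3 σ bonds, plus one π bond. Steric number 3, so sp2.

C1 sp, C2 sp, C3 sp3, C4 sp2, C5 sp2, C6 sp3, C7 sp2, C8 sp, C9 sp2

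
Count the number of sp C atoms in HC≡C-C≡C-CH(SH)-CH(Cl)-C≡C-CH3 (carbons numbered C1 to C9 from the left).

C1: sp ✓
C2: sp ✓
C3: sp ✓
C4: sp ✓
C5: sp3
C6: sp3
C7: sp ✓
C8: sp ✓
C9: sp3
C1, C2, C3, C4, C7, C8 → 6 sp carbons.

6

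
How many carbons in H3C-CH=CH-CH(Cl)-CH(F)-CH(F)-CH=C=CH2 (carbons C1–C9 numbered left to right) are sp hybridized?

1

C1: sp3
C2: sp2
C3: sp2
C4: sp3
C5: sp3
C6: sp3
C7: sp2
C8: sp ✓
C9: sp2
C8 → 1 sp carbon.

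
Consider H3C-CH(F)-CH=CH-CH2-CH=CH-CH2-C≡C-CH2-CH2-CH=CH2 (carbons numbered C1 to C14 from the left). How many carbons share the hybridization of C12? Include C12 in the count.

C12 is sp3 (only σ bonds).
C1: sp3 ✓
C2: sp3 ✓
C3: sp2
C4: sp2
C5: sp3 ✓
C6: sp2
C7: sp2
C8: sp3 ✓
C9: sp
C10: sp
C11: sp3 ✓
C12: sp3 ✓
C13: sp2
C14: sp2
6 carbons are sp3.

6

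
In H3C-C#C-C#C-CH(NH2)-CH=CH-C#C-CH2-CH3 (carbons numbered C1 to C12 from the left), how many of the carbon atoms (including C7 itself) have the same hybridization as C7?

C7 is sp2 (one π bond).
C1: sp3
C2: sp
C3: sp
C4: sp
C5: sp
C6: sp3
C7: sp2 ✓
C8: sp2 ✓
C9: sp
C10: sp
C11: sp3
C12: sp3
2 carbons are sp2.

2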